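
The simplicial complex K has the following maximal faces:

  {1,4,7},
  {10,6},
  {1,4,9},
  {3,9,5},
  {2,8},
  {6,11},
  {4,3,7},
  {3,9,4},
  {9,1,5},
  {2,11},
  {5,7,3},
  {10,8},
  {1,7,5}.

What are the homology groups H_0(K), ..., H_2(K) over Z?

K has 11 vertices, 17 edges, 8 triangles.
rank ∂_0 = 0, rank ∂_1 = 9 ⇒ b_0 = 11 − 0 − 9 = 2; all invariant factors of ∂_1 are 1 so no torsion. So H_0 ≅ Z^2.
rank ∂_1 = 9, rank ∂_2 = 7 ⇒ b_1 = 17 − 9 − 7 = 1; all invariant factors of ∂_2 are 1 so no torsion. So H_1 ≅ Z.
rank ∂_2 = 7, rank ∂_3 = 0 ⇒ b_2 = 8 − 7 − 0 = 1. So H_2 ≅ Z.

H_0 ≅ Z^2,  H_1 ≅ Z,  H_2 ≅ Z.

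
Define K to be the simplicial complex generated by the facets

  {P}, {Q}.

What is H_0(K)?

Fix the vertex order P < Q and write every simplex with vertices in increasing order. Then dim K = 0 and the simplices of K are:

  0-simplices (2): P, Q

Hence C_0 ≅ Z^2.

From H_k ≅ ker(∂_k) / im(∂_{k+1}) we obtain:

  H_0: rank C_0 − rank ∂_1 = 2 − 0 = 2, and there is no ∂_1, so H_0 = Z^2.

H_0 = Z^2.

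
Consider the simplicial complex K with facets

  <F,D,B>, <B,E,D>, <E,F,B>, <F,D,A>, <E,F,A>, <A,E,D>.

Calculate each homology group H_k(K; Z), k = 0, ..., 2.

We work with the vertex ordering A < B < D < E < F. The simplices of K, each written with vertices in increasing order, are:

  0-simplices (5): A, B, D, E, F
  1-simplices (9): AD, AE, AF, BD, BE, BF, DE, DF, EF
  2-simplices (6): ADE, ADF, AEF, BDE, BDF, BEF

so the chain groups are C_0 ≅ Z^5, C_1 ≅ Z^9, C_2 ≅ Z^6.

Boundary ∂_1: C_1 → C_0 sends each edge [p,q] (with p < q) to q − p.
The resulting 5×9 matrix has rank 4, and its Smith normal form has invariant factors (1,1,1,1).

∂_2: C_2 → C_1 acts by ∂[p,q,r] = [q,r] − [p,r] + [p,q]. For instance
  ∂ADE = DE − AE + AD,
  ∂BDF = DF − BF + BD.
The resulting 9×6 matrix has rank 5, and its Smith normal form has invariant factors (1,1,1,1,1).

Now H_k = ker ∂_k / im ∂_{k+1}, so:

  H_0: rank C_0 − rank ∂_1 = 5 − 4 = 1, and the invariant factors of ∂_1 are all 1, so H_0 ≅ Z.
  H_1: rank ker ∂_1 − rank ∂_2 = (9 − 4) − 5 = 0, and the invariant factors of ∂_2 are all 1, so H_1 ≅ 0.
  H_2: rank ker ∂_2 − rank ∂_3 = (6 − 5) − 0 = 1, and there is no ∂_3, so H_2 ≅ Z.

As a check, the Euler characteristic is 5 − 9 + 6 = 2, which agrees with 1 − 0 + 1 = 2.
(K is a triangulation of the 2-sphere S^2.)

H_0 = Z,  H_1 = 0,  H_2 = Z.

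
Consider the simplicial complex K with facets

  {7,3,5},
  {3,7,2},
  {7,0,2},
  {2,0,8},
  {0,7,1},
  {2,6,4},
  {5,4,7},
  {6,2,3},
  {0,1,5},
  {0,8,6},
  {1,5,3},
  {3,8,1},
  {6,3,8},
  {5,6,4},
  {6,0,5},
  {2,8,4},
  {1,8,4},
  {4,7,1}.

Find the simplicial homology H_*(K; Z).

Take the total order 0 < 1 < 2 < 3 < 4 < 5 < 6 < 7 < 8 on the vertex set. Then K (dimension 2) consists of the simplices:

  0-simplices (9): [0], [1], [2], [3], [4], [5], [6], [7], [8]
  1-simplices (27): (27 of them)
  2-simplices (18): [0,1,5], [0,1,7], [0,2,7], [0,2,8], [0,5,6], [0,6,8], [1,3,5], [1,3,8], [1,4,7], [1,4,8], [2,3,6], [2,3,7], [2,4,6], [2,4,8], [3,5,7], [3,6,8], [4,5,6], [4,5,7]

so the chain groups are C_0 ≅ Z^9, C_1 ≅ Z^27, C_2 ≅ Z^18.

The boundary map ∂_1: C_1 → C_0 sends each edge [p,q] (with p < q) to q − p. For instance
  ∂[2,6] = [6] − [2].
The resulting 9×27 matrix has rank 8, and its Smith normal form has invariant factors (1,1,1,1,1,1,1,1).

The boundary map ∂_2: C_2 → C_1 sends each 2-simplex [p,q,r] to [q,r] − [p,r] + [p,q]. For instance
  ∂[3,5,7] = [5,7] − [3,7] + [3,5],
  ∂[1,4,8] = [4,8] − [1,8] + [1,4].
The resulting 27×18 matrix has rank 18, and its Smith normal form has invariant factors (1,1,1,1,1,1,1,1,1,1,1,1,1,1,1,1,1,2).

Computing H_k = (kernel of ∂_k) / (image of ∂_{k+1}):

  H_0: rank C_0 − rank ∂_1 = 9 − 8 = 1, and the invariant factors of ∂_1 are all 1, so H_0 ≅ Z.
  H_1: rank ker ∂_1 − rank ∂_2 = (27 − 8) − 18 = 1, and ∂_2 has invariant factor 2 > 1, so H_1 ≅ Z ⊕ Z/2.
  H_2: rank ker ∂_2 − rank ∂_3 = (18 − 18) − 0 = 0, and there is no ∂_3, so H_2 ≅ 0.

As a check, the Euler characteristic is 9 − 27 + 18 = 0, which agrees with 1 − 1 + 0 = 0.

H_0 = Z,  H_1 = Z ⊕ Z/2,  H_2 = 0.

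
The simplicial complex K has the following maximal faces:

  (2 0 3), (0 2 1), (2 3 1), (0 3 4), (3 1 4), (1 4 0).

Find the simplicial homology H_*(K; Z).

Fix the vertex order 0 < 1 < 2 < 3 < 4 and write every simplex with vertices in increasing order. Then dim K = 2 and the simplices of K are:

  0-simplices (5): [0], [1], [2], [3], [4]
  1-simplices (9): [0,1], [0,2], [0,3], [0,4], [1,2], [1,3], [1,4], [2,3], [3,4]
  2-simplices (6): [0,1,2], [0,1,4], [0,2,3], [0,3,4], [1,2,3], [1,3,4]

Hence C_0 ≅ Z^5, C_1 ≅ Z^9, C_2 ≅ Z^6.

∂_1: C_1 → C_0 sends each edge [p,q] (with p < q) to q − p.
The 5×9 boundary matrix has rank 4 and Smith normal form diag(1,1,1,1).

Boundary ∂_2: C_2 → C_1 maps a triangle to the signed sum of its edges. For instance
  ∂[0,2,3] = [2,3] − [0,3] + [0,2],
  ∂[0,3,4] = [3,4] − [0,4] + [0,3].
This gives a 9×6 integer matrix of rank 5; reducing to Smith normal form yields diagonal entries (1,1,1,1,1).

Computing H_k = (kernel of ∂_k) / (image of ∂_{k+1}):

  H_0: rank C_0 − rank ∂_1 = 5 − 4 = 1, and the invariant factors of ∂_1 are all 1, so H_0 = Z.
  H_1: rank ker ∂_1 − rank ∂_2 = (9 − 4) − 5 = 0, and the invariant factors of ∂_2 are all 1, so H_1 = 0.
  H_2: rank ker ∂_2 − rank ∂_3 = (6 − 5) − 0 = 1, and there is no ∂_3, so H_2 = Z.

As a check, the Euler characteristic is 5 − 9 + 6 = 2, which agrees with 1 − 0 + 1 = 2.
(K is a triangulation of the 2-sphere S^2.)

H_0 ≅ Z,  H_1 = 0,  H_2 ≅ Z.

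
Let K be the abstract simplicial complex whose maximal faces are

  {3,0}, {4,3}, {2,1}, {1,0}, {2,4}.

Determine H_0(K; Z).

Fix the vertex order 0 < 1 < 2 < 3 < 4 and write every simplex with vertices in increasing order. Then dim K = 1 and the simplices of K are:

  0-simplices (5): [0], [1], [2], [3], [4]
  1-simplices (5): [0,1], [0,3], [1,2], [2,4], [3,4]

so the chain groups are C_0 ≅ Z^5, C_1 ≅ Z^5.

The boundary map ∂_1: C_1 → C_0 is given by ∂[p,q] = [q] − [p].
The 5×5 boundary matrix has rank 4 and Smith normal form diag(1,1,1,1).

From H_k ≅ ker(∂_k) / im(∂_{k+1}) we obtain:

  H_0: rank C_0 − rank ∂_1 = 5 − 4 = 1, and the invariant factors of ∂_1 are all 1, so H_0 = Z.

(K is a triangulation of the circle S^1.)

H_0 ≅ Z.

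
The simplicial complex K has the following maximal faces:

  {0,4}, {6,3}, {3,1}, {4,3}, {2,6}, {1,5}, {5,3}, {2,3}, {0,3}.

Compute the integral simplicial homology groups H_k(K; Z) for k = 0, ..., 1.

Take the total order 0 < 1 < 2 < 3 < 4 < 5 < 6 on the vertex set. Then K (dimension 1) consists of the simplices:

  0-simplices (7): [0], [1], [2], [3], [4], [5], [6]
  1-simplices (9): [0,3], [0,4], [1,3], [1,5], [2,3], [2,6], [3,4], [3,5], [3,6]

so the chain groups are C_0 ≅ Z^7, C_1 ≅ Z^9.

∂_1: C_1 → C_0 is given by ∂[p,q] = [q] − [p]. For instance
  ∂[0,3] = [3] − [0].
As a 7×9 matrix over Z this has rank 6, with invariant factors (1,1,1,1,1,1).

From H_k ≅ ker(∂_k) / im(∂_{k+1}) we obtain:

  H_0: rank C_0 − rank ∂_1 = 7 − 6 = 1, and the invariant factors of ∂_1 are all 1, so H_0 = Z.
  H_1: rank ker ∂_1 − rank ∂_2 = (9 − 6) − 0 = 3, and there is no ∂_2, so H_1 = Z^3.

As a check, the Euler characteristic is 7 − 9 = -2, which agrees with 1 − 3 = -2.

H_0 ≅ Z,  H_1 ≅ Z^3.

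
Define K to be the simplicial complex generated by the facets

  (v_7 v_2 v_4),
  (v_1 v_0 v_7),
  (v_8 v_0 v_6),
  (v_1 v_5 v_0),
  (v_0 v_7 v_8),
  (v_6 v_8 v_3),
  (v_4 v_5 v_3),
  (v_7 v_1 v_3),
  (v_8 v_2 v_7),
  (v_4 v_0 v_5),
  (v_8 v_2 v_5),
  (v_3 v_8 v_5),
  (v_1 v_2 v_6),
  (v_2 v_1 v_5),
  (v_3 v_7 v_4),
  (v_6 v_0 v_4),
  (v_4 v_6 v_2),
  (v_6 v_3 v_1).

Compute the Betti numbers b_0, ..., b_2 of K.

K has 9 vertices, 27 edges, 18 triangles.
rank ∂_0 = 0, rank ∂_1 = 8 ⇒ b_0 = 9 − 0 − 8 = 1; all invariant factors of ∂_1 are 1 so no torsion. So H_0 ≅ Z.
rank ∂_1 = 8, rank ∂_2 = 17 ⇒ b_1 = 27 − 8 − 17 = 2; all invariant factors of ∂_2 are 1 so no torsion. So H_1 ≅ Z^2.
rank ∂_2 = 17, rank ∂_3 = 0 ⇒ b_2 = 18 − 17 − 0 = 1. So H_2 ≅ Z.

b_0 = 1, b_1 = 2, b_2 = 1.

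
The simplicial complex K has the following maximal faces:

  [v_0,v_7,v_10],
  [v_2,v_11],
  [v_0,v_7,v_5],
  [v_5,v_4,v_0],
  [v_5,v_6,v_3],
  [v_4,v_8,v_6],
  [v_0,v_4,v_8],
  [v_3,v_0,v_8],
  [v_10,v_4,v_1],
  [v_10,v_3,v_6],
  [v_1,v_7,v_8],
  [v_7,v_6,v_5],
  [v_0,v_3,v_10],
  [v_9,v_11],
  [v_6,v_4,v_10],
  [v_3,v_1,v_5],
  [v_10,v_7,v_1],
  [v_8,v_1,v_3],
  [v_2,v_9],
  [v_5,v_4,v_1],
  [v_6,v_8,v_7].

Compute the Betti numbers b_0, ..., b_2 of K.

b_0 = 2, b_1 = 3, b_2 = 1.

Fix the vertex order v_0 < v_1 < v_2 < v_3 < v_4 < v_5 < v_6 < v_7 < v_8 < v_9 < v_10 < v_11 and write every simplex with vertices in increasing order. Then dim K = 2 and the simplices of K are:

  0-simplices (12): [v_0], [v_1], [v_2], [v_3], [v_4], [v_5], [v_6], [v_7], [v_8], [v_9], [v_10], [v_11]
  1-simplices (30): (30 of them)
  2-simplices (18): (18 of them)

giving chain groups C_0 ≅ Z^12, C_1 ≅ Z^30, C_2 ≅ Z^18.

The boundary map ∂_1: C_1 → C_0 is given by ∂[p,q] = [q] − [p].
As a 12×30 matrix over Z this has rank 10, with invariant factors (1,1,1,1,1,1,1,1,1,1).

The boundary map ∂_2: C_2 → C_1 maps a triangle to the signed sum of its edges. For instance
  ∂[v_3,v_6,v_10] = [v_6,v_10] − [v_3,v_10] + [v_3,v_6],
  ∂[v_4,v_6,v_8] = [v_6,v_8] − [v_4,v_8] + [v_4,v_6].
The 30×18 boundary matrix has rank 17 and Smith normal form diag(1,1,1,1,1,1,1,1,1,1,1,1,1,1,1,1,1).

Computing H_k = (kernel of ∂_k) / (image of ∂_{k+1}):

  H_0: rank C_0 − rank ∂_1 = 12 − 10 = 2, and the invariant factors of ∂_1 are all 1, so H_0 = Z^2.
  H_1: rank ker ∂_1 − rank ∂_2 = (30 − 10) − 17 = 3, and the invariant factors of ∂_2 are all 1, so H_1 = Z^3.
  H_2: rank ker ∂_2 − rank ∂_3 = (18 − 17) − 0 = 1, and there is no ∂_3, so H_2 = Z.

(K is a triangulation of the disjoint union of the circle S^1 and the torus T^2.)

Hence the Betti numbers are b_0 = 2, b_1 = 3, b_2 = 1.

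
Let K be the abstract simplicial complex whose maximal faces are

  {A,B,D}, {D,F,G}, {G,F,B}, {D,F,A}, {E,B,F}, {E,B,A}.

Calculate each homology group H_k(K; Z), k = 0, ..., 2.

H_0 = Z,  H_1 = Z,  H_2 = 0.

We work with the vertex ordering A < B < D < E < F < G. The simplices of K, each written with vertices in increasing order, are:

  0-simplices (6): A, B, D, E, F, G
  1-simplices (12): AB, AD, AE, AF, BD, BE, BF, BG, DF, DG, EF, FG
  2-simplices (6): ABD, ABE, ADF, BEF, BFG, DFG

giving chain groups C_0 ≅ Z^6, C_1 ≅ Z^12, C_2 ≅ Z^6.

Boundary ∂_1: C_1 → C_0 is given by ∂[p,q] = [q] − [p].
The resulting 6×12 matrix has rank 5, and its Smith normal form has invariant factors (1,1,1,1,1).

The boundary map ∂_2: C_2 → C_1 maps a triangle to the signed sum of its edges. For instance
  ∂ADF = DF − AF + AD,
  ∂BEF = EF − BF + BE.
As a 12×6 matrix over Z this has rank 6, with invariant factors (1,1,1,1,1,1).

Now H_k = ker ∂_k / im ∂_{k+1}, so:

  H_0: rank C_0 − rank ∂_1 = 6 − 5 = 1, and the invariant factors of ∂_1 are all 1, so H_0 ≅ Z.
  H_1: rank ker ∂_1 − rank ∂_2 = (12 − 5) − 6 = 1, and the invariant factors of ∂_2 are all 1, so H_1 ≅ Z.
  H_2: rank ker ∂_2 − rank ∂_3 = (6 − 6) − 0 = 0, and there is no ∂_3, so H_2 ≅ 0.

(K is a triangulation of the cylinder S^1 x I.)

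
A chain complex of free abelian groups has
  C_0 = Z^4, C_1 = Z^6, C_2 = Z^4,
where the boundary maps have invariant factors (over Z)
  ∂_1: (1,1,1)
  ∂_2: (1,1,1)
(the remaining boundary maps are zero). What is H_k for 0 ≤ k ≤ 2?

H_0: b_0 = 4 − 0 − 3 = 1; torsion from ∂_1 factors > 1: none. So H_0 ≅ Z.
H_1: b_1 = 6 − 3 − 3 = 0; torsion from ∂_2 factors > 1: none. So H_1 ≅ 0.
H_2: b_2 = 4 − 3 − 0 = 1; torsion from ∂_3 factors > 1: none. So H_2 ≅ Z.

H_0 ≅ Z,  H_1 = 0,  H_2 ≅ Z.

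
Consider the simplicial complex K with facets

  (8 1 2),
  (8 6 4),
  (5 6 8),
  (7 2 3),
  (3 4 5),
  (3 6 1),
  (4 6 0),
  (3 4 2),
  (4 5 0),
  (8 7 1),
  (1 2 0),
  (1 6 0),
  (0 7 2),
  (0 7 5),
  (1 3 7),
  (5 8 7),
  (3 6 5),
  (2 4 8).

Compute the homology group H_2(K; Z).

H_2 ≅ 0.

Take the total order 0 < 1 < 2 < 3 < 4 < 5 < 6 < 7 < 8 on the vertex set. Then K (dimension 2) consists of the simplices:

  0-simplices (9): [0], [1], [2], [3], [4], [5], [6], [7], [8]
  1-simplices (27): (27 of them)
  2-simplices (18): [0,1,2], [0,1,6], [0,2,7], [0,4,5], [0,4,6], [0,5,7], [1,2,8], [1,3,6], [1,3,7], [1,7,8], [2,3,4], [2,3,7], [2,4,8], [3,4,5], [3,5,6], [4,6,8], [5,6,8], [5,7,8]

Hence C_0 ≅ Z^9, C_1 ≅ Z^27, C_2 ≅ Z^18.

The boundary map ∂_1: C_1 → C_0 sends each edge [p,q] (with p < q) to q − p. For instance
  ∂[4,6] = [6] − [4].
The resulting 9×27 matrix has rank 8, and its Smith normal form has invariant factors (1,1,1,1,1,1,1,1).

∂_2: C_2 → C_1 sends each 2-simplex [p,q,r] to [q,r] − [p,r] + [p,q]. For instance
  ∂[0,4,5] = [4,5] − [0,5] + [0,4],
  ∂[2,4,8] = [4,8] − [2,8] + [2,4].
The 27×18 boundary matrix has rank 18 and Smith normal form diag(1,1,1,1,1,1,1,1,1,1,1,1,1,1,1,1,1,2).

Now H_k = ker ∂_k / im ∂_{k+1}, so:

  H_2: rank ker ∂_2 − rank ∂_3 = (18 − 18) − 0 = 0, and there is no ∂_3, so H_2 = 0.

(K is a triangulation of the Klein bottle.)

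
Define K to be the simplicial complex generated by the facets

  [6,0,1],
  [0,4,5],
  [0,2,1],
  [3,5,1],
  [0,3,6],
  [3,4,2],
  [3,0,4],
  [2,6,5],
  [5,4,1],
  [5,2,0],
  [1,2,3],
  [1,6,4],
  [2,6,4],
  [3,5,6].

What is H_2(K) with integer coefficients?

Order the vertices as 0 < 1 < 2 < 3 < 4 < 5 < 6. Listing each simplex with vertices in this order, K has dimension 2 with simplices:

  0-simplices (7): [0], [1], [2], [3], [4], [5], [6]
  1-simplices (21): [0,1], [0,2], [0,3], [0,4], [0,5], [0,6], [1,2], [1,3], [1,4], [1,5], [1,6], [2,3], [2,4], [2,5], [2,6], [3,4], [3,5], [3,6], [4,5], [4,6], [5,6]
  2-simplices (14): [0,1,2], [0,1,6], [0,2,5], [0,3,4], [0,3,6], [0,4,5], [1,2,3], [1,3,5], [1,4,5], [1,4,6], [2,3,4], [2,4,6], [2,5,6], [3,5,6]

giving chain groups C_0 ≅ Z^7, C_1 ≅ Z^21, C_2 ≅ Z^14.

Boundary ∂_1: C_1 → C_0 sends each edge [p,q] (with p < q) to q − p. For instance
  ∂[0,5] = [5] − [0].
The 7×21 boundary matrix has rank 6 and Smith normal form diag(1,1,1,1,1,1).

Boundary ∂_2: C_2 → C_1 acts by ∂[p,q,r] = [q,r] − [p,r] + [p,q]. For instance
  ∂[2,4,6] = [4,6] − [2,6] + [2,4],
  ∂[2,5,6] = [5,6] − [2,6] + [2,5].
This gives a 21×14 integer matrix of rank 13; reducing to Smith normal form yields diagonal entries (1,1,1,1,1,1,1,1,1,1,1,1,1).

Reading off H_k = ker ∂_k / im ∂_{k+1}:

  H_2: rank ker ∂_2 − rank ∂_3 = (14 − 13) − 0 = 1, and there is no ∂_3, so H_2 = Z.

H_2 = Z.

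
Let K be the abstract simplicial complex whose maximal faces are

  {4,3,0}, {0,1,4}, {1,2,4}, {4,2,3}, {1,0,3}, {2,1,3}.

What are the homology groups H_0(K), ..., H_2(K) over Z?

H_0 ≅ Z,  H_1 = 0,  H_2 ≅ Z.

We work with the vertex ordering 0 < 1 < 2 < 3 < 4. The simplices of K, each written with vertices in increasing order, are:

  0-simplices (5): [0], [1], [2], [3], [4]
  1-simplices (9): [0,1], [0,3], [0,4], [1,2], [1,3], [1,4], [2,3], [2,4], [3,4]
  2-simplices (6): [0,1,3], [0,1,4], [0,3,4], [1,2,3], [1,2,4], [2,3,4]

so the chain groups are C_0 ≅ Z^5, C_1 ≅ Z^9, C_2 ≅ Z^6.

Boundary ∂_1: C_1 → C_0 is given by ∂[p,q] = [q] − [p].
The resulting 5×9 matrix has rank 4, and its Smith normal form has invariant factors (1,1,1,1).

∂_2: C_2 → C_1 acts by ∂[p,q,r] = [q,r] − [p,r] + [p,q]. For instance
  ∂[0,1,3] = [1,3] − [0,3] + [0,1],
  ∂[1,2,3] = [2,3] − [1,3] + [1,2].
This gives a 9×6 integer matrix of rank 5; reducing to Smith normal form yields diagonal entries (1,1,1,1,1).

From H_k ≅ ker(∂_k) / im(∂_{k+1}) we obtain:

  H_0: rank C_0 − rank ∂_1 = 5 − 4 = 1, and the invariant factors of ∂_1 are all 1, so H_0 = Z.
  H_1: rank ker ∂_1 − rank ∂_2 = (9 − 4) − 5 = 0, and the invariant factors of ∂_2 are all 1, so H_1 = 0.
  H_2: rank ker ∂_2 − rank ∂_3 = (6 − 5) − 0 = 1, and there is no ∂_3, so H_2 = Z.

As a check, the Euler characteristic is 5 − 9 + 6 = 2, which agrees with 1 − 0 + 1 = 2.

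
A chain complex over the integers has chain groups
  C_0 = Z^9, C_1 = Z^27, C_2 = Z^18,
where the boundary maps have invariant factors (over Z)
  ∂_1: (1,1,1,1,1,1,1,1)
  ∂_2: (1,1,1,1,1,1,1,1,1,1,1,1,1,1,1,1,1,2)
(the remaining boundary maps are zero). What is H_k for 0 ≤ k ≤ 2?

H_0: b_0 = 9 − 0 − 8 = 1; torsion from ∂_1 factors > 1: none. So H_0 = Z.
H_1: b_1 = 27 − 8 − 18 = 1; torsion from ∂_2 factors > 1: [2]. So H_1 = Z ⊕ Z/2Z.
H_2: b_2 = 18 − 18 − 0 = 0; torsion from ∂_3 factors > 1: none. So H_2 = 0.

H_0 = Z,  H_1 = Z ⊕ Z/2Z,  H_2 = 0.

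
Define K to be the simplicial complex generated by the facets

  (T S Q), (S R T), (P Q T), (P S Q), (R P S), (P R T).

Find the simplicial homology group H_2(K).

H_2 ≅ Z.

Take the total order P < Q < R < S < T on the vertex set. Then K (dimension 2) consists of the simplices:

  0-simplices (5): P, Q, R, S, T
  1-simplices (9): PQ, PR, PS, PT, QS, QT, RS, RT, ST
  2-simplices (6): PQS, PQT, PRS, PRT, QST, RST

so the chain groups are C_0 ≅ Z^5, C_1 ≅ Z^9, C_2 ≅ Z^6.

Boundary ∂_1: C_1 → C_0 sends each edge [p,q] (with p < q) to q − p.
The 5×9 boundary matrix has rank 4 and Smith normal form diag(1,1,1,1).

The boundary map ∂_2: C_2 → C_1 acts by ∂[p,q,r] = [q,r] − [p,r] + [p,q]. For instance
  ∂RST = ST − RT + RS,
  ∂PRT = RT − PT + PR.
This gives a 9×6 integer matrix of rank 5; reducing to Smith normal form yields diagonal entries (1,1,1,1,1).

Reading off H_k = ker ∂_k / im ∂_{k+1}:

  H_2: rank ker ∂_2 − rank ∂_3 = (6 − 5) − 0 = 1, and there is no ∂_3, so H_2 ≅ Z.

(K is a triangulation of the 2-sphere S^2.)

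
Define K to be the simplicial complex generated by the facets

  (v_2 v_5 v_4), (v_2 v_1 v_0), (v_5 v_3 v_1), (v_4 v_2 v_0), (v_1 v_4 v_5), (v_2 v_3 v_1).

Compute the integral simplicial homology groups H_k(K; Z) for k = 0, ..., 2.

Take the total order v_0 < v_1 < v_2 < v_3 < v_4 < v_5 on the vertex set. Then K (dimension 2) consists of the simplices:

  0-simplices (6): [v_0], [v_1], [v_2], [v_3], [v_4], [v_5]
  1-simplices (12): [v_0,v_1], [v_0,v_2], [v_0,v_4], [v_1,v_2], [v_1,v_3], [v_1,v_4], [v_1,v_5], [v_2,v_3], [v_2,v_4], [v_2,v_5], [v_3,v_5], [v_4,v_5]
  2-simplices (6): [v_0,v_1,v_2], [v_0,v_2,v_4], [v_1,v_2,v_3], [v_1,v_3,v_5], [v_1,v_4,v_5], [v_2,v_4,v_5]

Hence C_0 ≅ Z^6, C_1 ≅ Z^12, C_2 ≅ Z^6.

∂_1: C_1 → C_0 is given by ∂[p,q] = [q] − [p].
This gives a 6×12 integer matrix of rank 5; reducing to Smith normal form yields diagonal entries (1,1,1,1,1).

Boundary ∂_2: C_2 → C_1 maps a triangle to the signed sum of its edges. For instance
  ∂[v_1,v_4,v_5] = [v_4,v_5] − [v_1,v_5] + [v_1,v_4],
  ∂[v_0,v_2,v_4] = [v_2,v_4] − [v_0,v_4] + [v_0,v_2].
The 12×6 boundary matrix has rank 6 and Smith normal form diag(1,1,1,1,1,1).

From H_k ≅ ker(∂_k) / im(∂_{k+1}) we obtain:

  H_0: rank C_0 − rank ∂_1 = 6 − 5 = 1, and the invariant factors of ∂_1 are all 1, so H_0 = Z.
  H_1: rank ker ∂_1 − rank ∂_2 = (12 − 5) − 6 = 1, and the invariant factors of ∂_2 are all 1, so H_1 = Z.
  H_2: rank ker ∂_2 − rank ∂_3 = (6 − 6) − 0 = 0, and there is no ∂_3, so H_2 = 0.

(K is a triangulation of the cylinder S^1 x I.)

H_0 ≅ Z,  H_1 ≅ Z,  H_2 = 0.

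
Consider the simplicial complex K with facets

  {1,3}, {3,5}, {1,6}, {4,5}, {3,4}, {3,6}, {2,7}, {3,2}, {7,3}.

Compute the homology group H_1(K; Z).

Fix the vertex order 1 < 2 < 3 < 4 < 5 < 6 < 7 and write every simplex with vertices in increasing order. Then dim K = 1 and the simplices of K are:

  0-simplices (7): [1], [2], [3], [4], [5], [6], [7]
  1-simplices (9): [1,3], [1,6], [2,3], [2,7], [3,4], [3,5], [3,6], [3,7], [4,5]

so the chain groups are C_0 ≅ Z^7, C_1 ≅ Z^9.

Boundary ∂_1: C_1 → C_0 is given by ∂[p,q] = [q] − [p]. For instance
  ∂[2,3] = [3] − [2].
This gives a 7×9 integer matrix of rank 6; reducing to Smith normal form yields diagonal entries (1,1,1,1,1,1).

Computing H_k = (kernel of ∂_k) / (image of ∂_{k+1}):

  H_1: rank ker ∂_1 − rank ∂_2 = (9 − 6) − 0 = 3, and there is no ∂_2, so H_1 ≅ Z^3.

(K is a triangulation of a wedge of 3 circles.)

H_1 ≅ Z^3.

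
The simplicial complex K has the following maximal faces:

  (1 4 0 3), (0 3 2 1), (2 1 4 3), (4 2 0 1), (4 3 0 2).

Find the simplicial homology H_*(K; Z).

H_0 = Z,  H_1 = 0,  H_2 = 0,  H_3 = Z.

Take the total order 0 < 1 < 2 < 3 < 4 on the vertex set. Then K (dimension 3) consists of the simplices:

  0-simplices (5): [0], [1], [2], [3], [4]
  1-simplices (10): [0,1], [0,2], [0,3], [0,4], [1,2], [1,3], [1,4], [2,3], [2,4], [3,4]
  2-simplices (10): [0,1,2], [0,1,3], [0,1,4], [0,2,3], [0,2,4], [0,3,4], [1,2,3], [1,2,4], [1,3,4], [2,3,4]
  3-simplices (5): [0,1,2,3], [0,1,2,4], [0,1,3,4], [0,2,3,4], [1,2,3,4]

so the chain groups are C_0 ≅ Z^5, C_1 ≅ Z^10, C_2 ≅ Z^10, C_3 ≅ Z^5.

The boundary map ∂_1: C_1 → C_0 is given by ∂[p,q] = [q] − [p]. For instance
  ∂[1,3] = [3] − [1].
As a 5×10 matrix over Z this has rank 4, with invariant factors (1,1,1,1).

∂_2: C_2 → C_1 acts by ∂[p,q,r] = [q,r] − [p,r] + [p,q]. For instance
  ∂[0,3,4] = [3,4] − [0,4] + [0,3],
  ∂[2,3,4] = [3,4] − [2,4] + [2,3].
As a 10×10 matrix over Z this has rank 6, with invariant factors (1,1,1,1,1,1).

The boundary map ∂_3: C_3 → C_2 sends each 3-simplex σ to the alternating sum Σ_i (−1)^i (σ with its i-th vertex removed). For instance
  ∂[1,2,3,4] = [2,3,4] − [1,3,4] + [1,2,4] − [1,2,3],
  ∂[0,1,3,4] = [1,3,4] − [0,3,4] + [0,1,4] − [0,1,3].
The resulting 10×5 matrix has rank 4, and its Smith normal form has invariant factors (1,1,1,1).

Computing H_k = (kernel of ∂_k) / (image of ∂_{k+1}):

  H_0: rank C_0 − rank ∂_1 = 5 − 4 = 1, and the invariant factors of ∂_1 are all 1, so H_0 ≅ Z.
  H_1: rank ker ∂_1 − rank ∂_2 = (10 − 4) − 6 = 0, and the invariant factors of ∂_2 are all 1, so H_1 ≅ 0.
  H_2: rank ker ∂_2 − rank ∂_3 = (10 − 6) − 4 = 0, and the invariant factors of ∂_3 are all 1, so H_2 ≅ 0.
  H_3: rank ker ∂_3 − rank ∂_4 = (5 − 4) − 0 = 1, and there is no ∂_4, so H_3 ≅ Z.

As a check, the Euler characteristic is 5 − 10 + 10 − 5 = 0, which agrees with 1 − 0 + 0 − 1 = 0.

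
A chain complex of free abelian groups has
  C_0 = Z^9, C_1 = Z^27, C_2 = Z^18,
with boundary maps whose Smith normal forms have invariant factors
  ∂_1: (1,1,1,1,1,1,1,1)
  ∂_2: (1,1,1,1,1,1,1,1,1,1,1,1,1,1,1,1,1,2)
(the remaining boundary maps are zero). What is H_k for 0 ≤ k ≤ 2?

H_0: b_0 = 9 − 0 − 8 = 1; torsion from ∂_1 factors > 1: none. So H_0 ≅ Z.
H_1: b_1 = 27 − 8 − 18 = 1; torsion from ∂_2 factors > 1: [2]. So H_1 ≅ Z ⊕ Z/2.
H_2: b_2 = 18 − 18 − 0 = 0; torsion from ∂_3 factors > 1: none. So H_2 ≅ 0.

H_0 ≅ Z,  H_1 ≅ Z ⊕ Z/2,  H_2 = 0.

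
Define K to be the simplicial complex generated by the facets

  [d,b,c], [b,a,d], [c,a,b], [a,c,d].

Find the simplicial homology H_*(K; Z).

Fix the vertex order a < b < c < d and write every simplex with vertices in increasing order. Then dim K = 2 and the simplices of K are:

  0-simplices (4): a, b, c, d
  1-simplices (6): ab, ac, ad, bc, bd, cd
  2-simplices (4): abc, abd, acd, bcd

Hence C_0 ≅ Z^4, C_1 ≅ Z^6, C_2 ≅ Z^4.

∂_1: C_1 → C_0 is given by ∂[p,q] = [q] − [p].
The 4×6 boundary matrix has rank 3 and Smith normal form diag(1,1,1).

Boundary ∂_2: C_2 → C_1 maps a triangle to the signed sum of its edges. For instance
  ∂abd = bd − ad + ab,
  ∂bcd = cd − bd + bc.
This gives a 6×4 integer matrix of rank 3; reducing to Smith normal form yields diagonal entries (1,1,1).

Reading off H_k = ker ∂_k / im ∂_{k+1}:

  H_0: rank C_0 − rank ∂_1 = 4 − 3 = 1, and the invariant factors of ∂_1 are all 1, so H_0 ≅ Z.
  H_1: rank ker ∂_1 − rank ∂_2 = (6 − 3) − 3 = 0, and the invariant factors of ∂_2 are all 1, so H_1 ≅ 0.
  H_2: rank ker ∂_2 − rank ∂_3 = (4 − 3) − 0 = 1, and there is no ∂_3, so H_2 ≅ Z.

H_0 = Z,  H_1 = 0,  H_2 = Z.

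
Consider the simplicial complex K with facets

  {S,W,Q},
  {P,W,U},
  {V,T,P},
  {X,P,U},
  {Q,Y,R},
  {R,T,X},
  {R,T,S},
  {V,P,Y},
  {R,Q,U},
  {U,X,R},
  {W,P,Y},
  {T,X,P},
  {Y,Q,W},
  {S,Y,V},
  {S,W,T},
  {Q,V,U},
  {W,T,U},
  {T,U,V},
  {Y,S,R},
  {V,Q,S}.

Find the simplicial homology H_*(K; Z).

Order the vertices as P < Q < R < S < T < U < V < W < X < Y. Listing each simplex with vertices in this order, K has dimension 2 with simplices:

  0-simplices (10): P, Q, R, S, T, U, V, W, X, Y
  1-simplices (30): PT, PU, PV, PW, PX, PY, QR, QS, QU, QV, QW, QY, RS, RT, RU, RX, RY, ST, SV, SW, SY, TU, TV, TW, TX, UV, UW, UX, VY, WY
  2-simplices (20): PTV, PTX, PUW, PUX, PVY, PWY, QRU, QRY, QSV, QSW, QUV, QWY, RST, RSY, RTX, RUX, STW, SVY, TUV, TUW

giving chain groups C_0 ≅ Z^10, C_1 ≅ Z^30, C_2 ≅ Z^20.

The boundary map ∂_1: C_1 → C_0 is given by ∂[p,q] = [q] − [p].
The 10×30 boundary matrix has rank 9 and Smith normal form diag(1,1,1,1,1,1,1,1,1).

∂_2: C_2 → C_1 sends each 2-simplex [p,q,r] to [q,r] − [p,r] + [p,q]. For instance
  ∂RTX = TX − RX + RT,
  ∂STW = TW − SW + ST.
The 30×20 boundary matrix has rank 20 and Smith normal form diag(1,1,1,1,1,1,1,1,1,1,1,1,1,1,1,1,1,1,1,2).

Computing H_k = (kernel of ∂_k) / (image of ∂_{k+1}):

  H_0: rank C_0 − rank ∂_1 = 10 − 9 = 1, and the invariant factors of ∂_1 are all 1, so H_0 ≅ Z.
  H_1: rank ker ∂_1 − rank ∂_2 = (30 − 9) − 20 = 1, and ∂_2 has invariant factor 2 > 1, so H_1 ≅ Z × Z/2.
  H_2: rank ker ∂_2 − rank ∂_3 = (20 − 20) − 0 = 0, and there is no ∂_3, so H_2 ≅ 0.

As a check, the Euler characteristic is 10 − 30 + 20 = 0, which agrees with 1 − 1 + 0 = 0.

H_0 ≅ Z,  H_1 ≅ Z × Z/2,  H_2 = 0.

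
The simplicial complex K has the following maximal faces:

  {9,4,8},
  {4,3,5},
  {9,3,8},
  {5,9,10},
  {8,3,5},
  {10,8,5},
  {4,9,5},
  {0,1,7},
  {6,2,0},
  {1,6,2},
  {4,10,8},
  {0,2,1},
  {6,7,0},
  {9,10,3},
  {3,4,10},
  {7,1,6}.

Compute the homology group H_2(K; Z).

H_2 = Z.

Fix the vertex order 0 < 1 < 2 < 3 < 4 < 5 < 6 < 7 < 8 < 9 < 10 and write every simplex with vertices in increasing order. Then dim K = 2 and the simplices of K are:

  0-simplices (11): [0], [1], [2], [3], [4], [5], [6], [7], [8], [9], [10]
  1-simplices (24): (24 of them)
  2-simplices (16): [0,1,2], [0,1,7], [0,2,6], [0,6,7], [1,2,6], [1,6,7], [3,4,5], [3,4,10], [3,5,8], [3,8,9], [3,9,10], [4,5,9], [4,8,9], [4,8,10], [5,8,10], [5,9,10]

Hence C_0 ≅ Z^11, C_1 ≅ Z^24, C_2 ≅ Z^16.

∂_1: C_1 → C_0 maps an edge to its endpoints' difference, ∂[p,q] = q − p. For instance
  ∂[6,7] = [7] − [6].
The resulting 11×24 matrix has rank 9, and its Smith normal form has invariant factors (1,1,1,1,1,1,1,1,1).

∂_2: C_2 → C_1 sends each 2-simplex [p,q,r] to [q,r] − [p,r] + [p,q]. For instance
  ∂[3,4,5] = [4,5] − [3,5] + [3,4],
  ∂[0,1,7] = [1,7] − [0,7] + [0,1].
The 24×16 boundary matrix has rank 15 and Smith normal form diag(1,1,1,1,1,1,1,1,1,1,1,1,1,1,2).

Now H_k = ker ∂_k / im ∂_{k+1}, so:

  H_2: rank ker ∂_2 − rank ∂_3 = (16 − 15) − 0 = 1, and there is no ∂_3, so H_2 = Z.

(K is a triangulation of the disjoint union of the 2-sphere S^2 and the real projective plane RP^2.)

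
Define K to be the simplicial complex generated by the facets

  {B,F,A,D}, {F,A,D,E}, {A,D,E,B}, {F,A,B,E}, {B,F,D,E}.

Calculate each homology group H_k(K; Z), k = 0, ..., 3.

H_0 ≅ Z,  H_1 = 0,  H_2 = 0,  H_3 ≅ Z.

Take the total order A < B < D < E < F on the vertex set. Then K (dimension 3) consists of the simplices:

  0-simplices (5): A, B, D, E, F
  1-simplices (10): AB, AD, AE, AF, BD, BE, BF, DE, DF, EF
  2-simplices (10): ABD, ABE, ABF, ADE, ADF, AEF, BDE, BDF, BEF, DEF
  3-simplices (5): ABDE, ABDF, ABEF, ADEF, BDEF

giving chain groups C_0 ≅ Z^5, C_1 ≅ Z^10, C_2 ≅ Z^10, C_3 ≅ Z^5.

Boundary ∂_1: C_1 → C_0 sends each edge [p,q] (with p < q) to q − p. For instance
  ∂BE = E − B.
The 5×10 boundary matrix has rank 4 and Smith normal form diag(1,1,1,1).

Boundary ∂_2: C_2 → C_1 sends each 2-simplex [p,q,r] to [q,r] − [p,r] + [p,q]. For instance
  ∂BEF = EF − BF + BE,
  ∂BDF = DF − BF + BD.
The resulting 10×10 matrix has rank 6, and its Smith normal form has invariant factors (1,1,1,1,1,1).

Boundary ∂_3: C_3 → C_2 sends each 3-simplex σ to the alternating sum Σ_i (−1)^i (σ with its i-th vertex removed). For instance
  ∂BDEF = DEF − BEF + BDF − BDE,
  ∂ABDE = BDE − ADE + ABE − ABD.
As a 10×5 matrix over Z this has rank 4, with invariant factors (1,1,1,1).

Reading off H_k = ker ∂_k / im ∂_{k+1}:

  H_0: rank C_0 − rank ∂_1 = 5 − 4 = 1, and the invariant factors of ∂_1 are all 1, so H_0 ≅ Z.
  H_1: rank ker ∂_1 − rank ∂_2 = (10 − 4) − 6 = 0, and the invariant factors of ∂_2 are all 1, so H_1 ≅ 0.
  H_2: rank ker ∂_2 − rank ∂_3 = (10 − 6) − 4 = 0, and the invariant factors of ∂_3 are all 1, so H_2 ≅ 0.
  H_3: rank ker ∂_3 − rank ∂_4 = (5 − 4) − 0 = 1, and there is no ∂_4, so H_3 ≅ Z.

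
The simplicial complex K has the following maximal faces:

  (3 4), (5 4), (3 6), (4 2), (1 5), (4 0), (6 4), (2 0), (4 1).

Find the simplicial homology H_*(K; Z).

Fix the vertex order 0 < 1 < 2 < 3 < 4 < 5 < 6 and write every simplex with vertices in increasing order. Then dim K = 1 and the simplices of K are:

  0-simplices (7): [0], [1], [2], [3], [4], [5], [6]
  1-simplices (9): [0,2], [0,4], [1,4], [1,5], [2,4], [3,4], [3,6], [4,5], [4,6]

so the chain groups are C_0 ≅ Z^7, C_1 ≅ Z^9.

∂_1: C_1 → C_0 is given by ∂[p,q] = [q] − [p].
As a 7×9 matrix over Z this has rank 6, with invariant factors (1,1,1,1,1,1).

Computing H_k = (kernel of ∂_k) / (image of ∂_{k+1}):

  H_0: rank C_0 − rank ∂_1 = 7 − 6 = 1, and the invariant factors of ∂_1 are all 1, so H_0 = Z.
  H_1: rank ker ∂_1 − rank ∂_2 = (9 − 6) − 0 = 3, and there is no ∂_2, so H_1 = Z^3.

As a check, the Euler characteristic is 7 − 9 = -2, which agrees with 1 − 3 = -2.

H_0 = Z,  H_1 = Z^3.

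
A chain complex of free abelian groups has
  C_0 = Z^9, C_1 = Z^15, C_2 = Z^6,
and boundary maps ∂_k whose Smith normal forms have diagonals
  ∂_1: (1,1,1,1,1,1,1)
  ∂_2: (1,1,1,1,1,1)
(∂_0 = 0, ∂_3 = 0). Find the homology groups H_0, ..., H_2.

H_0 ≅ Z^2,  H_1 ≅ Z^2,  H_2 = 0.

H_0: b_0 = 9 − 0 − 7 = 2; torsion from ∂_1 factors > 1: none. So H_0 ≅ Z^2.
H_1: b_1 = 15 − 7 − 6 = 2; torsion from ∂_2 factors > 1: none. So H_1 ≅ Z^2.
H_2: b_2 = 6 − 6 − 0 = 0; torsion from ∂_3 factors > 1: none. So H_2 ≅ 0.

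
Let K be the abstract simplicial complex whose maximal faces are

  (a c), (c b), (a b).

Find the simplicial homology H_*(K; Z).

H_0 = Z,  H_1 = Z.

Fix the vertex order a < b < c and write every simplex with vertices in increasing order. Then dim K = 1 and the simplices of K are:

  0-simplices (3): a, b, c
  1-simplices (3): ab, ac, bc

giving chain groups C_0 ≅ Z^3, C_1 ≅ Z^3.

Boundary ∂_1: C_1 → C_0 sends each edge [p,q] (with p < q) to q − p.
The 3×3 boundary matrix has rank 2 and Smith normal form diag(1,1).

Reading off H_k = ker ∂_k / im ∂_{k+1}:

  H_0: rank C_0 − rank ∂_1 = 3 − 2 = 1, and the invariant factors of ∂_1 are all 1, so H_0 ≅ Z.
  H_1: rank ker ∂_1 − rank ∂_2 = (3 − 2) − 0 = 1, and there is no ∂_2, so H_1 ≅ Z.

As a check, the Euler characteristic is 3 − 3 = 0, which agrees with 1 − 1 = 0.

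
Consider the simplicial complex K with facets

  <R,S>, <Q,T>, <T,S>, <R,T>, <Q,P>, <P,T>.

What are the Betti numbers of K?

b_0 = 1, b_1 = 2.

Order the vertices as P < Q < R < S < T. Listing each simplex with vertices in this order, K has dimension 1 with simplices:

  0-simplices (5): P, Q, R, S, T
  1-simplices (6): PQ, PT, QT, RS, RT, ST

giving chain groups C_0 ≅ Z^5, C_1 ≅ Z^6.

∂_1: C_1 → C_0 is given by ∂[p,q] = [q] − [p]. For instance
  ∂PQ = Q − P.
The resulting 5×6 matrix has rank 4, and its Smith normal form has invariant factors (1,1,1,1).

Reading off H_k = ker ∂_k / im ∂_{k+1}:

  H_0: rank C_0 − rank ∂_1 = 5 − 4 = 1, and the invariant factors of ∂_1 are all 1, so H_0 ≅ Z.
  H_1: rank ker ∂_1 − rank ∂_2 = (6 − 4) − 0 = 2, and there is no ∂_2, so H_1 ≅ Z^2.

(K is a triangulation of a wedge of 2 circles.)

Hence the Betti numbers are b_0 = 1, b_1 = 2.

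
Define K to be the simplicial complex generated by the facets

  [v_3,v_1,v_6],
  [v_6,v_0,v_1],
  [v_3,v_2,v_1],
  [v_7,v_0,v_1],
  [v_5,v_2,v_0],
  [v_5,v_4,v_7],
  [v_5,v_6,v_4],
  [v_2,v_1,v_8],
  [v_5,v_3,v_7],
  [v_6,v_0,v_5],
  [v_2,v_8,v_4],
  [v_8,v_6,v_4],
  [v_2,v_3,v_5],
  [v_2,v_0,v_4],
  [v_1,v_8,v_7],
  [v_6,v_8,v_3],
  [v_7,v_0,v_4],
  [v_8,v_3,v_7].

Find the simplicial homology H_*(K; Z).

K has 9 vertices, 27 edges, 18 triangles.
rank ∂_0 = 0, rank ∂_1 = 8 ⇒ b_0 = 9 − 0 − 8 = 1; all invariant factors of ∂_1 are 1 so no torsion. So H_0 = Z.
rank ∂_1 = 8, rank ∂_2 = 18 ⇒ b_1 = 27 − 8 − 18 = 1; ∂_2 has invariant factor(s) [2] giving torsion. So H_1 = Z ⊕ Z/2Z.
rank ∂_2 = 18, rank ∂_3 = 0 ⇒ b_2 = 18 − 18 − 0 = 0. So H_2 = 0.

H_0 ≅ Z,  H_1 ≅ Z ⊕ Z/2Z,  H_2 = 0.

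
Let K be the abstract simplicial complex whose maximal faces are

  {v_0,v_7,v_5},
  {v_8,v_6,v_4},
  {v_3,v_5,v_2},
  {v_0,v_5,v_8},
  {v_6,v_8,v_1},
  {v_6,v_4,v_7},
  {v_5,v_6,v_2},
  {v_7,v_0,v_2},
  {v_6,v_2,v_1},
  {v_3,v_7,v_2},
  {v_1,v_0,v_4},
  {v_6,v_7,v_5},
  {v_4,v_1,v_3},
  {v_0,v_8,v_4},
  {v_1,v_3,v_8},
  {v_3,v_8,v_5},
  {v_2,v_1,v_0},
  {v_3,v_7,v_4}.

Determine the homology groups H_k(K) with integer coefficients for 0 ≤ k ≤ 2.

H_0 ≅ Z,  H_1 ≅ Z ⊕ Z_2,  H_2 = 0.

We work with the vertex ordering v_0 < v_1 < v_2 < v_3 < v_4 < v_5 < v_6 < v_7 < v_8. The simplices of K, each written with vertices in increasing order, are:

  0-simplices (9): [v_0], [v_1], [v_2], [v_3], [v_4], [v_5], [v_6], [v_7], [v_8]
  1-simplices (27): (27 of them)
  2-simplices (18): (18 of them)

Hence C_0 ≅ Z^9, C_1 ≅ Z^27, C_2 ≅ Z^18.

Boundary ∂_1: C_1 → C_0 maps an edge to its endpoints' difference, ∂[p,q] = q − p.
The 9×27 boundary matrix has rank 8 and Smith normal form diag(1,1,1,1,1,1,1,1).

The boundary map ∂_2: C_2 → C_1 sends each 2-simplex [p,q,r] to [q,r] − [p,r] + [p,q]. For instance
  ∂[v_3,v_4,v_7] = [v_4,v_7] − [v_3,v_7] + [v_3,v_4],
  ∂[v_4,v_6,v_7] = [v_6,v_7] − [v_4,v_7] + [v_4,v_6].
As a 27×18 matrix over Z this has rank 18, with invariant factors (1,1,1,1,1,1,1,1,1,1,1,1,1,1,1,1,1,2).

From H_k ≅ ker(∂_k) / im(∂_{k+1}) we obtain:

  H_0: rank C_0 − rank ∂_1 = 9 − 8 = 1, and the invariant factors of ∂_1 are all 1, so H_0 = Z.
  H_1: rank ker ∂_1 − rank ∂_2 = (27 − 8) − 18 = 1, and ∂_2 has invariant factor 2 > 1, so H_1 = Z ⊕ Z_2.
  H_2: rank ker ∂_2 − rank ∂_3 = (18 − 18) − 0 = 0, and there is no ∂_3, so H_2 = 0.

As a check, the Euler characteristic is 9 − 27 + 18 = 0, which agrees with 1 − 1 + 0 = 0.
(K is a triangulation of the Klein bottle.)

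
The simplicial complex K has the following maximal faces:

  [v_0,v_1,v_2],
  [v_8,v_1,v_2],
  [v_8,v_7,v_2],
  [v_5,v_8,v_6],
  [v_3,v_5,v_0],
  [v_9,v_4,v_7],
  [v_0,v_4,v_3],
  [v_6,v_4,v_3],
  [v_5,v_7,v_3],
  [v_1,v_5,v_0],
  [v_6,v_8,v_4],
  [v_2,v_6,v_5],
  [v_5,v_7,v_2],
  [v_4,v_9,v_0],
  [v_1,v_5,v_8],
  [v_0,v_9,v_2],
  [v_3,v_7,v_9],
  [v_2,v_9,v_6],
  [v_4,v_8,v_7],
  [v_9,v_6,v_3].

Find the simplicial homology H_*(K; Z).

H_0 ≅ Z,  H_1 ≅ Z ⊕ Z/2,  H_2 = 0.

K has 10 vertices, 30 edges, 20 triangles.
rank ∂_0 = 0, rank ∂_1 = 9 ⇒ b_0 = 10 − 0 − 9 = 1; all invariant factors of ∂_1 are 1 so no torsion. So H_0 = Z.
rank ∂_1 = 9, rank ∂_2 = 20 ⇒ b_1 = 30 − 9 − 20 = 1; ∂_2 has invariant factor(s) [2] giving torsion. So H_1 = Z ⊕ Z/2.
rank ∂_2 = 20, rank ∂_3 = 0 ⇒ b_2 = 20 − 20 − 0 = 0. So H_2 = 0.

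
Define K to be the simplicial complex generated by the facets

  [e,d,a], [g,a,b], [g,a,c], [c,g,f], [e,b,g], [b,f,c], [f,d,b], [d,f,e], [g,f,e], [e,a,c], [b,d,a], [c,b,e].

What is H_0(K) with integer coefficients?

H_0 = Z.

Take the total order a < b < c < d < e < f < g on the vertex set. Then K (dimension 2) consists of the simplices:

  0-simplices (7): a, b, c, d, e, f, g
  1-simplices (18): ab, ac, ad, ae, ag, bc, bd, be, bf, bg, ce, cf, cg, de, df, ef, eg, fg
  2-simplices (12): abd, abg, ace, acg, ade, bce, bcf, bdf, beg, cfg, def, efg

Hence C_0 ≅ Z^7, C_1 ≅ Z^18, C_2 ≅ Z^12.

The boundary map ∂_1: C_1 → C_0 sends each edge [p,q] (with p < q) to q − p. For instance
  ∂bc = c − b.
This gives a 7×18 integer matrix of rank 6; reducing to Smith normal form yields diagonal entries (1,1,1,1,1,1).

The boundary map ∂_2: C_2 → C_1 maps a triangle to the signed sum of its edges. For instance
  ∂def = ef − df + de,
  ∂ace = ce − ae + ac.
The resulting 18×12 matrix has rank 12, and its Smith normal form has invariant factors (1,1,1,1,1,1,1,1,1,1,1,2).

Now H_k = ker ∂_k / im ∂_{k+1}, so:

  H_0: rank C_0 − rank ∂_1 = 7 − 6 = 1, and the invariant factors of ∂_1 are all 1, so H_0 ≅ Z.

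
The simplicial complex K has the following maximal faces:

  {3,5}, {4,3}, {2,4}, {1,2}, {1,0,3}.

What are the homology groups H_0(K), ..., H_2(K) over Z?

H_0 ≅ Z,  H_1 ≅ Z,  H_2 = 0.

Take the total order 0 < 1 < 2 < 3 < 4 < 5 on the vertex set. Then K (dimension 2) consists of the simplices:

  0-simplices (6): [0], [1], [2], [3], [4], [5]
  1-simplices (7): [0,1], [0,3], [1,2], [1,3], [2,4], [3,4], [3,5]
  2-simplices (1): [0,1,3]

so the chain groups are C_0 ≅ Z^6, C_1 ≅ Z^7, C_2 ≅ Z^1.

The boundary map ∂_1: C_1 → C_0 maps an edge to its endpoints' difference, ∂[p,q] = q − p. For instance
  ∂[0,1] = [1] − [0].
As a 6×7 matrix over Z this has rank 5, with invariant factors (1,1,1,1,1).

∂_2: C_2 → C_1 acts by ∂[p,q,r] = [q,r] − [p,r] + [p,q]. For instance
  ∂[0,1,3] = [1,3] − [0,3] + [0,1].
This gives a 7×1 integer matrix of rank 1; reducing to Smith normal form yields diagonal entries (1).

Reading off H_k = ker ∂_k / im ∂_{k+1}:

  H_0: rank C_0 − rank ∂_1 = 6 − 5 = 1, and the invariant factors of ∂_1 are all 1, so H_0 = Z.
  H_1: rank ker ∂_1 − rank ∂_2 = (7 − 5) − 1 = 1, and the invariant factors of ∂_2 are all 1, so H_1 = Z.
  H_2: rank ker ∂_2 − rank ∂_3 = (1 − 1) − 0 = 0, and there is no ∂_3, so H_2 = 0.

As a check, the Euler characteristic is 6 − 7 + 1 = 0, which agrees with 1 − 1 + 0 = 0.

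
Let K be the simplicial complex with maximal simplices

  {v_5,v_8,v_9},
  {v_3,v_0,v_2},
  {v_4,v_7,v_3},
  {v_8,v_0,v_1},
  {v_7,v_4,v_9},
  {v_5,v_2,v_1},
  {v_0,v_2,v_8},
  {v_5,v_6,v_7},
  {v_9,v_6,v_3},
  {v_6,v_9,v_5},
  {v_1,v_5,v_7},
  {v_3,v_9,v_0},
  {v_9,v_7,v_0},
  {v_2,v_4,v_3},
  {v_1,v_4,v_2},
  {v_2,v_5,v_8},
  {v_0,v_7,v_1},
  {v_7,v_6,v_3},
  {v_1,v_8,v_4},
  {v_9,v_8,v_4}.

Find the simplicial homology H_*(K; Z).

H_0 ≅ Z,  H_1 ≅ Z × Z/2,  H_2 = 0.

Order the vertices as v_0 < v_1 < v_2 < v_3 < v_4 < v_5 < v_6 < v_7 < v_8 < v_9. Listing each simplex with vertices in this order, K has dimension 2 with simplices:

  0-simplices (10): [v_0], [v_1], [v_2], [v_3], [v_4], [v_5], [v_6], [v_7], [v_8], [v_9]
  1-simplices (30): (30 of them)
  2-simplices (20): (20 of them)

so the chain groups are C_0 ≅ Z^10, C_1 ≅ Z^30, C_2 ≅ Z^20.

∂_1: C_1 → C_0 maps an edge to its endpoints' difference, ∂[p,q] = q − p. For instance
  ∂[v_5,v_8] = [v_8] − [v_5].
This gives a 10×30 integer matrix of rank 9; reducing to Smith normal form yields diagonal entries (1,1,1,1,1,1,1,1,1).

Boundary ∂_2: C_2 → C_1 acts by ∂[p,q,r] = [q,r] − [p,r] + [p,q]. For instance
  ∂[v_2,v_3,v_4] = [v_3,v_4] − [v_2,v_4] + [v_2,v_3],
  ∂[v_0,v_1,v_8] = [v_1,v_8] − [v_0,v_8] + [v_0,v_1].
This gives a 30×20 integer matrix of rank 20; reducing to Smith normal form yields diagonal entries (1,1,1,1,1,1,1,1,1,1,1,1,1,1,1,1,1,1,1,2).

Now H_k = ker ∂_k / im ∂_{k+1}, so:

  H_0: rank C_0 − rank ∂_1 = 10 − 9 = 1, and the invariant factors of ∂_1 are all 1, so H_0 ≅ Z.
  H_1: rank ker ∂_1 − rank ∂_2 = (30 − 9) − 20 = 1, and ∂_2 has invariant factor 2 > 1, so H_1 ≅ Z × Z/2.
  H_2: rank ker ∂_2 − rank ∂_3 = (20 − 20) − 0 = 0, and there is no ∂_3, so H_2 ≅ 0.

(K is a triangulation of the Klein bottle.)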